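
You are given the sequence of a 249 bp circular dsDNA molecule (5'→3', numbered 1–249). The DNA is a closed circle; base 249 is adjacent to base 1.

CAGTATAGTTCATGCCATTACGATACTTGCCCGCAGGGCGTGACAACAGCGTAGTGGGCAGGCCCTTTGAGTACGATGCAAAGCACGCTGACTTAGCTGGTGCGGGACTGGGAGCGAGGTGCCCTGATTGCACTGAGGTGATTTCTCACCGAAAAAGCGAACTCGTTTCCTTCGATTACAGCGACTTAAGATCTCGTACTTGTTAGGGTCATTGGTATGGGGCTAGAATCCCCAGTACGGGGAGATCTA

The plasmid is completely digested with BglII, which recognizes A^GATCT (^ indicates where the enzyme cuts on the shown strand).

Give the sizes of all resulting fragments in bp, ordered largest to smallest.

195, 54 bp

BglII sites (AGATCT) start at positions 189, 243.
BglII cuts after the first base of each site, so after positions 189, 243.
Circular molecule, 2 cuts → 2 fragments:
  190–243 → 54 bp
  244–249 then 1–189 → 6 + 189 = 195 bp
Sorted largest to smallest: 195, 54 bp.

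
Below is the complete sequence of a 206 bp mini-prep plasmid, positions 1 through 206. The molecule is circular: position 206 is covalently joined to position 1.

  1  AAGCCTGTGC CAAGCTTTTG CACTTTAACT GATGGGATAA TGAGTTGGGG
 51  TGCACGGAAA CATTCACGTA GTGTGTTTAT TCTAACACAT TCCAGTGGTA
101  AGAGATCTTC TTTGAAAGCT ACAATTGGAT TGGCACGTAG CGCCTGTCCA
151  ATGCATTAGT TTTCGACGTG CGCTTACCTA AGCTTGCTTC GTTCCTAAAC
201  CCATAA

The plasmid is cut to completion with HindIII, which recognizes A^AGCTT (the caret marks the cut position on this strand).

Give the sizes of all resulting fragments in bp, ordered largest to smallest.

HindIII sites (AAGCTT) start at positions 12, 180.
HindIII cuts after the first base of each site, so after positions 12, 180.
Circular molecule, 2 cuts → 2 fragments:
  13–180 → 168 bp
  181–206 then 1–12 → 26 + 12 = 38 bp
Sorted largest to smallest: 168, 38 bp.

168, 38 bp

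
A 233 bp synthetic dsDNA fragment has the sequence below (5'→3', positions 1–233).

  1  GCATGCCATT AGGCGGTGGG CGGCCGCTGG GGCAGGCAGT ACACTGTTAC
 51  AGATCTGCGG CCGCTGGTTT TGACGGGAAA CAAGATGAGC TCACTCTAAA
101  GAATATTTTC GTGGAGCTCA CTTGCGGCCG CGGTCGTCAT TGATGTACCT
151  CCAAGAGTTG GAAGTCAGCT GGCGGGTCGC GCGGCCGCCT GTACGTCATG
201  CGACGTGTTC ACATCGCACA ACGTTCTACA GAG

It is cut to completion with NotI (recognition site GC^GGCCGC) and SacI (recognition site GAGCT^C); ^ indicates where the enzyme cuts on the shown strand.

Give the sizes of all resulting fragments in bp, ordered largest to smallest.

57, 51, 37, 33, 27, 21, 7 bp

NotI sites (GCGGCCGC) start at positions 20, 57, 124, 181.
NotI cuts after base 2 of each site, so after positions 21, 58, 125, 182.
SacI sites (GAGCTC) start at positions 87, 114.
SacI cuts after base 5 of each site (before the last base), so after positions 91, 118.
Combined cut positions: 21, 58, 91, 118, 125, 182.
Linear molecule, 6 cuts → 7 fragments:
  1–21 → 21 bp
  22–58 → 37 bp
  59–91 → 33 bp
  92–118 → 27 bp
  119–125 → 7 bp
  126–182 → 57 bp
  183–233 → 51 bp
Sorted largest to smallest: 57, 51, 37, 33, 27, 21, 7 bp.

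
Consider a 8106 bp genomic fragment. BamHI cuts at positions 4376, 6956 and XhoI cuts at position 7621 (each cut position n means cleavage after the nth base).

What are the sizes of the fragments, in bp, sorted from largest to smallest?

Combined cut positions (sorted): 4376, 6956, 7621.
Linear molecule, 3 cuts → 4 fragments:
  4376 − 0 = 4376 bp
  6956 − 4376 = 2580 bp
  7621 − 6956 = 665 bp
  8106 − 7621 = 485 bp
Sorted largest to smallest: 4376, 2580, 665, 485 bp.

4376, 2580, 665, 485 bp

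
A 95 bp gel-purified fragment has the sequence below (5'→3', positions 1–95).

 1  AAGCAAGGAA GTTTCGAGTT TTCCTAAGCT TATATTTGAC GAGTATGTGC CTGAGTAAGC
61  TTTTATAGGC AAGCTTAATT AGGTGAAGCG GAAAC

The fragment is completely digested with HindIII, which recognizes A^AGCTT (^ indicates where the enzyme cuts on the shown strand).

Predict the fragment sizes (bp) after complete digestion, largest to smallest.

HindIII sites (AAGCTT) start at positions 26, 57, 71.
HindIII cuts after the first base of each site, so after positions 26, 57, 71.
Linear molecule, 3 cuts → 4 fragments:
  1–26 → 26 bp
  27–57 → 31 bp
  58–71 → 14 bp
  72–95 → 24 bp
Sorted largest to smallest: 31, 26, 24, 14 bp.

31, 26, 24, 14 bp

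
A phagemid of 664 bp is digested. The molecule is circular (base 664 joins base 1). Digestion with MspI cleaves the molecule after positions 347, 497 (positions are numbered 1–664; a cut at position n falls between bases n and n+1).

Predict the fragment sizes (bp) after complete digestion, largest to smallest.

Circular molecule, 2 cuts → 2 fragments:
  497 − 347 = 150 bp
  wrap: 664 − 497 + 347 = 514 bp
Sorted largest to smallest: 514, 150 bp.

514, 150 bp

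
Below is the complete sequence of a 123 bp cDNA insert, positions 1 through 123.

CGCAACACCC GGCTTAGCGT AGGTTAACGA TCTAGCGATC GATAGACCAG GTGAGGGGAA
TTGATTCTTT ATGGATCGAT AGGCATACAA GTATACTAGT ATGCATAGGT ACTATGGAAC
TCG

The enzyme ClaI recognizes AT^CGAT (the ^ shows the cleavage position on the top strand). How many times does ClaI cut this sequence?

2

ATCGAT occurs starting at positions 38, 75.
ClaI cuts at 2 sites.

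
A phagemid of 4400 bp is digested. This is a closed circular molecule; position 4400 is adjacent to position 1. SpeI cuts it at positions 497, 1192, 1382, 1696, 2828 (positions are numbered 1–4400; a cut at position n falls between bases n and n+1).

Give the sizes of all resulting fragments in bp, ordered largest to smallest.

2069, 1132, 695, 314, 190 bp

Circular molecule, 5 cuts → 5 fragments:
  1192 − 497 = 695 bp
  1382 − 1192 = 190 bp
  1696 − 1382 = 314 bp
  2828 − 1696 = 1132 bp
  wrap: 4400 − 2828 + 497 = 2069 bp
Sorted largest to smallest: 2069, 1132, 695, 314, 190 bp.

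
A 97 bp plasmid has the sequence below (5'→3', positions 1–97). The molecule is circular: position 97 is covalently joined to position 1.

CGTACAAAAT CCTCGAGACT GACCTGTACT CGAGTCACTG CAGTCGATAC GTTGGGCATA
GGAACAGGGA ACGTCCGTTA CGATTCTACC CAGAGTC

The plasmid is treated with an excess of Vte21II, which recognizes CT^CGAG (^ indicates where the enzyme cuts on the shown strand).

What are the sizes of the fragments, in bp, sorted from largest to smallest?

Vte21II sites (CTCGAG) start at positions 12, 29.
Vte21II cuts after base 2 of each site, so after positions 13, 30.
Circular molecule, 2 cuts → 2 fragments:
  14–30 → 17 bp
  31–97 then 1–13 → 67 + 13 = 80 bp
Sorted largest to smallest: 80, 17 bp.

80, 17 bp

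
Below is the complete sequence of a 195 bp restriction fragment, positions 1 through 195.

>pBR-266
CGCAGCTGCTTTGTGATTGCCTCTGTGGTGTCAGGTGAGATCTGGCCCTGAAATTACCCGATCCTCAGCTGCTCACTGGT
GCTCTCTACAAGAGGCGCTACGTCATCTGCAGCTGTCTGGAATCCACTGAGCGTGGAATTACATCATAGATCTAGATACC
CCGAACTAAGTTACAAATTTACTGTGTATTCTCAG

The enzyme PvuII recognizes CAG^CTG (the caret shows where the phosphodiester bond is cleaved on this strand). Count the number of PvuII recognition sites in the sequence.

3

CAGCTG occurs starting at positions 3, 66, 110.
PvuII cuts at 3 sites.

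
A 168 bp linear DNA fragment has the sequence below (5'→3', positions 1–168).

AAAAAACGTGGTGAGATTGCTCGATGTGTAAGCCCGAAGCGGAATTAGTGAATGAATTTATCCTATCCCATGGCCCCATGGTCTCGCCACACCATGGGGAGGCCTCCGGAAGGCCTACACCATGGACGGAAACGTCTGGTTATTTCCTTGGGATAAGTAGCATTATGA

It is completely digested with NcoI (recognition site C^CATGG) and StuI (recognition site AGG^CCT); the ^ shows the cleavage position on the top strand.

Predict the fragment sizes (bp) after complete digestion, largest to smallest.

68, 48, 16, 11, 10, 8, 7 bp

NcoI sites (CCATGG) start at positions 68, 76, 92, 120.
NcoI cuts after the first base of each site, so after positions 68, 76, 92, 120.
StuI sites (AGGCCT) start at positions 100, 111.
StuI cuts after base 3 of each site, so after positions 102, 113.
Combined cut positions: 68, 76, 92, 102, 113, 120.
Linear molecule, 6 cuts → 7 fragments:
  1–68 → 68 bp
  69–76 → 8 bp
  77–92 → 16 bp
  93–102 → 10 bp
  103–113 → 11 bp
  114–120 → 7 bp
  121–168 → 48 bp
Sorted largest to smallest: 68, 48, 16, 11, 10, 8, 7 bp.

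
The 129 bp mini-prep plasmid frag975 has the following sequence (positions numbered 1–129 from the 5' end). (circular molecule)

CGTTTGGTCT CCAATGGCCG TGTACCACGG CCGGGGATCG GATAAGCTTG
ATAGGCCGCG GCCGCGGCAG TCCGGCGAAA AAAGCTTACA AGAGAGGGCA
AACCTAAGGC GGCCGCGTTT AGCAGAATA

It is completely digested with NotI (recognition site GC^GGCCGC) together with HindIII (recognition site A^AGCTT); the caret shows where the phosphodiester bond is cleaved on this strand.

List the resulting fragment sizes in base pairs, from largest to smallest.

63, 28, 23, 15 bp

NotI sites (GCGGCCGC) start at positions 58, 109.
NotI cuts after base 2 of each site, so after positions 59, 110.
HindIII sites (AAGCTT) start at positions 44, 82.
HindIII cuts after the first base of each site, so after positions 44, 82.
Combined cut positions: 44, 59, 82, 110.
Circular molecule, 4 cuts → 4 fragments:
  45–59 → 15 bp
  60–82 → 23 bp
  83–110 → 28 bp
  111–129 then 1–44 → 19 + 44 = 63 bp
Sorted largest to smallest: 63, 28, 23, 15 bp.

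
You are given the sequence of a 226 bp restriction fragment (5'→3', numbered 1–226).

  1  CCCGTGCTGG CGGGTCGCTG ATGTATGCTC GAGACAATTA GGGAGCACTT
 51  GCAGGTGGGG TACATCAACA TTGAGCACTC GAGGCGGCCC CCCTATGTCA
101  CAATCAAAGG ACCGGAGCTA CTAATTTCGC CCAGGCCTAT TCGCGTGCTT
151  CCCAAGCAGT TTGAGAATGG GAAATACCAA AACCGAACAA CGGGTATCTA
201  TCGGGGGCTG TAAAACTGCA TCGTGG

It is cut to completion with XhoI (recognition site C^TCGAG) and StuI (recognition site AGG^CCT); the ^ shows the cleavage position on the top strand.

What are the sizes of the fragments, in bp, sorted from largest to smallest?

91, 57, 50, 28 bp

XhoI sites (CTCGAG) start at positions 28, 78.
XhoI cuts after the first base of each site, so after positions 28, 78.
The StuI site (AGGCCT) starts at position 133.
StuI cuts after base 3 of each site, so after position 135.
Combined cut positions: 28, 78, 135.
Linear molecule, 3 cuts → 4 fragments:
  1–28 → 28 bp
  29–78 → 50 bp
  79–135 → 57 bp
  136–226 → 91 bp
Sorted largest to smallest: 91, 57, 50, 28 bp.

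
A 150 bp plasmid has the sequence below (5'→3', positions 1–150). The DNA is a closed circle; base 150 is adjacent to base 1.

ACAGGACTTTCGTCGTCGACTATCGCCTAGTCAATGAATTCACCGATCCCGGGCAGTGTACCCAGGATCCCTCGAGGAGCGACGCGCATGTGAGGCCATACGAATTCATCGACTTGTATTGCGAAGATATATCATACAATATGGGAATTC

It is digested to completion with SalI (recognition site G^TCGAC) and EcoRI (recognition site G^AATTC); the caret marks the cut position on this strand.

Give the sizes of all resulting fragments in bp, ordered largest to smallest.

66, 43, 21, 20 bp

The SalI site (GTCGAC) starts at position 15.
SalI cuts after the first base of each site, so after position 15.
EcoRI sites (GAATTC) start at positions 36, 102, 145.
EcoRI cuts after the first base of each site, so after positions 36, 102, 145.
Combined cut positions: 15, 36, 102, 145.
Circular molecule, 4 cuts → 4 fragments:
  16–36 → 21 bp
  37–102 → 66 bp
  103–145 → 43 bp
  146–150 then 1–15 → 5 + 15 = 20 bp
Sorted largest to smallest: 66, 43, 21, 20 bp.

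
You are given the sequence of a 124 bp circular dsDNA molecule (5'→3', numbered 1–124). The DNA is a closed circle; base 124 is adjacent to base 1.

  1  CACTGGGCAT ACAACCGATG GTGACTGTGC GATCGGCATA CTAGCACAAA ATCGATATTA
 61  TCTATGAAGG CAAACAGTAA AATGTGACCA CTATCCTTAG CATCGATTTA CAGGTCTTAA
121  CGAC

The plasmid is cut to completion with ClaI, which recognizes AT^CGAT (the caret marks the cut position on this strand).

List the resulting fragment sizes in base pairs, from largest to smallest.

73, 51 bp

ClaI sites (ATCGAT) start at positions 51, 102.
ClaI cuts after base 2 of each site, so after positions 52, 103.
Circular molecule, 2 cuts → 2 fragments:
  53–103 → 51 bp
  104–124 then 1–52 → 21 + 52 = 73 bp
Sorted largest to smallest: 73, 51 bp.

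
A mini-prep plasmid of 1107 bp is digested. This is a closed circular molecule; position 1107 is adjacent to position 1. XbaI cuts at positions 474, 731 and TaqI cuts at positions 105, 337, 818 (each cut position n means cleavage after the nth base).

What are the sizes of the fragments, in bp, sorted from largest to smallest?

394, 257, 232, 137, 87 bp

Combined cut positions (sorted): 105, 337, 474, 731, 818.
Circular molecule, 5 cuts → 5 fragments:
  337 − 105 = 232 bp
  474 − 337 = 137 bp
  731 − 474 = 257 bp
  818 − 731 = 87 bp
  wrap: 1107 − 818 + 105 = 394 bp
Sorted largest to smallest: 394, 257, 232, 137, 87 bp.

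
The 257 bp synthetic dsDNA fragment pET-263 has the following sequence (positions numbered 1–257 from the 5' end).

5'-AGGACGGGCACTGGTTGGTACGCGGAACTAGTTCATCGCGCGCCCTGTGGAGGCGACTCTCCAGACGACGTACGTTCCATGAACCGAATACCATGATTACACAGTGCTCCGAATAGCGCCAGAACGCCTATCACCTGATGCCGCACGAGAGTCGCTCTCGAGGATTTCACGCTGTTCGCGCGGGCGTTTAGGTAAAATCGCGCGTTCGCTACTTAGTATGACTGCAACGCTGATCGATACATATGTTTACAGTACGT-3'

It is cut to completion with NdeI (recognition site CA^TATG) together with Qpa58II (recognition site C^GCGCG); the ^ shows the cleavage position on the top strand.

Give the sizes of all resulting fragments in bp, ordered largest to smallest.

The NdeI site (CATATG) starts at position 240.
NdeI cuts after base 2 of each site, so after position 241.
Qpa58II sites (CGCGCG) start at positions 37, 177, 199.
Qpa58II cuts after the first base of each site, so after positions 37, 177, 199.
Combined cut positions: 37, 177, 199, 241.
Linear molecule, 4 cuts → 5 fragments:
  1–37 → 37 bp
  38–177 → 140 bp
  178–199 → 22 bp
  200–241 → 42 bp
  242–257 → 16 bp
Sorted largest to smallest: 140, 42, 37, 22, 16 bp.

140, 42, 37, 22, 16 bp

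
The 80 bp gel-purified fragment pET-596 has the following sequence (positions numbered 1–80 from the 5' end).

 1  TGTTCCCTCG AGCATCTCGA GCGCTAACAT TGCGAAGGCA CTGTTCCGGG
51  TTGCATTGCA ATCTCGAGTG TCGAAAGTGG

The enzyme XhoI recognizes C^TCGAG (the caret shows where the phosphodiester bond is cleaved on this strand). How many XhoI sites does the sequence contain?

3

CTCGAG occurs starting at positions 7, 16, 63.
XhoI cuts at 3 sites.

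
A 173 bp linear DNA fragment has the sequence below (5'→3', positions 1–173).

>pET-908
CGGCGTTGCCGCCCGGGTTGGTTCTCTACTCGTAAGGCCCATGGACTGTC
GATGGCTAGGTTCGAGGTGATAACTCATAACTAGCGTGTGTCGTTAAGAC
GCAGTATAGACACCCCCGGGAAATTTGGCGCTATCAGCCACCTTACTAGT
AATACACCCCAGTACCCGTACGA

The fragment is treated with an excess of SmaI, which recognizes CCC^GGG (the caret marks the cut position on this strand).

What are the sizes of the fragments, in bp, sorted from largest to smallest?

SmaI sites (CCCGGG) start at positions 12, 115.
SmaI cuts after base 3 of each site, so after positions 14, 117.
Linear molecule, 2 cuts → 3 fragments:
  1–14 → 14 bp
  15–117 → 103 bp
  118–173 → 56 bp
Sorted largest to smallest: 103, 56, 14 bp.

103, 56, 14 bp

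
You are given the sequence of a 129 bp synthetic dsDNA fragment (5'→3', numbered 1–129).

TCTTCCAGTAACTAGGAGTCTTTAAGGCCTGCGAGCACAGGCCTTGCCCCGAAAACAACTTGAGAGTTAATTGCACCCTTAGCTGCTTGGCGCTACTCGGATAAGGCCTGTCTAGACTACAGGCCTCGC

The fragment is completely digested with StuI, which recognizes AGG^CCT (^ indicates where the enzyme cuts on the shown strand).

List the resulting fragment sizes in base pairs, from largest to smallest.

StuI sites (AGGCCT) start at positions 25, 39, 104, 121.
StuI cuts after base 3 of each site, so after positions 27, 41, 106, 123.
Linear molecule, 4 cuts → 5 fragments:
  1–27 → 27 bp
  28–41 → 14 bp
  42–106 → 65 bp
  107–123 → 17 bp
  124–129 → 6 bp
Sorted largest to smallest: 65, 27, 17, 14, 6 bp.

65, 27, 17, 14, 6 bp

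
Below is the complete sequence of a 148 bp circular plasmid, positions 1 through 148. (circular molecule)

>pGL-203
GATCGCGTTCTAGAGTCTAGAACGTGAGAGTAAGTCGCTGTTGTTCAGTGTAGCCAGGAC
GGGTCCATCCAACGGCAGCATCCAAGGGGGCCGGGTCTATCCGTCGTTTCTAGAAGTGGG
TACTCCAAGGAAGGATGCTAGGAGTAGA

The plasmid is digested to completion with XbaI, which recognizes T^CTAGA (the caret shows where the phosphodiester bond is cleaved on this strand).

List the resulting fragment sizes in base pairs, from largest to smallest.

XbaI sites (TCTAGA) start at positions 9, 16, 109.
XbaI cuts after the first base of each site, so after positions 9, 16, 109.
Circular molecule, 3 cuts → 3 fragments:
  10–16 → 7 bp
  17–109 → 93 bp
  110–148 then 1–9 → 39 + 9 = 48 bp
Sorted largest to smallest: 93, 48, 7 bp.

93, 48, 7 bp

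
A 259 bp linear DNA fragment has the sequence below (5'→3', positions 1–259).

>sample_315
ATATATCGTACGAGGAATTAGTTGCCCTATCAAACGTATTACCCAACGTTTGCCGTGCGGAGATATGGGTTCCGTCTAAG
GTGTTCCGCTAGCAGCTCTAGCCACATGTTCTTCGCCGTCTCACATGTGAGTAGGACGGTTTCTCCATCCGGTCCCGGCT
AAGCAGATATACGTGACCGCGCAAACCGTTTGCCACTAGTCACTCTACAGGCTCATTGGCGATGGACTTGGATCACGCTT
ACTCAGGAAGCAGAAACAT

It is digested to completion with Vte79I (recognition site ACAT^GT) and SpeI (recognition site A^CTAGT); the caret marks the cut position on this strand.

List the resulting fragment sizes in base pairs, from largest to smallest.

Vte79I sites (ACATGT) start at positions 104, 123.
Vte79I cuts after base 4 of each site, so after positions 107, 126.
The SpeI site (ACTAGT) starts at position 195.
SpeI cuts after the first base of each site, so after position 195.
Combined cut positions: 107, 126, 195.
Linear molecule, 3 cuts → 4 fragments:
  1–107 → 107 bp
  108–126 → 19 bp
  127–195 → 69 bp
  196–259 → 64 bp
Sorted largest to smallest: 107, 69, 64, 19 bp.

107, 69, 64, 19 bp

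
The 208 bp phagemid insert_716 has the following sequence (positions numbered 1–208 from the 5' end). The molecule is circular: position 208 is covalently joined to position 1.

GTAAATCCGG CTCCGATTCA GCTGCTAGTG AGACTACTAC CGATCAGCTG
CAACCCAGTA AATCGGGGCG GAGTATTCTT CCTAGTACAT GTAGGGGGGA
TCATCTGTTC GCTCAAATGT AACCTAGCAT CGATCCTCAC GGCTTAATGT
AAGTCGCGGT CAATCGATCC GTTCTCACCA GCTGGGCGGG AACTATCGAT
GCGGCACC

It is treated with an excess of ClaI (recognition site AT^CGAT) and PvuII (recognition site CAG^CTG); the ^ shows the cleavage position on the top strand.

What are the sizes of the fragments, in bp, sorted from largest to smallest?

83, 34, 33, 26, 17, 15 bp

ClaI sites (ATCGAT) start at positions 129, 163, 195.
ClaI cuts after base 2 of each site, so after positions 130, 164, 196.
PvuII sites (CAGCTG) start at positions 19, 45, 179.
PvuII cuts after base 3 of each site, so after positions 21, 47, 181.
Combined cut positions: 21, 47, 130, 164, 181, 196.
Circular molecule, 6 cuts → 6 fragments:
  22–47 → 26 bp
  48–130 → 83 bp
  131–164 → 34 bp
  165–181 → 17 bp
  182–196 → 15 bp
  197–208 then 1–21 → 12 + 21 = 33 bp
Sorted largest to smallest: 83, 34, 33, 26, 17, 15 bp.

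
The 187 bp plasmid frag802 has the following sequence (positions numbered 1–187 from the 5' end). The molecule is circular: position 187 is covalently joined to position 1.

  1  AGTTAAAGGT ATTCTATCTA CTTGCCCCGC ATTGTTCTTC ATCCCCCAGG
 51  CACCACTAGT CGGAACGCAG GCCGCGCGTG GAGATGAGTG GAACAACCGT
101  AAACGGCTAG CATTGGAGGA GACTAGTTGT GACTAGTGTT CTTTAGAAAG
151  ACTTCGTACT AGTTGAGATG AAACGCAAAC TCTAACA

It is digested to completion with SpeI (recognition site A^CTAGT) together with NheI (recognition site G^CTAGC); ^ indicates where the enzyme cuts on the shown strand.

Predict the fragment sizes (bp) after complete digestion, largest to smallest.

SpeI sites (ACTAGT) start at positions 55, 122, 132, 158.
SpeI cuts after the first base of each site, so after positions 55, 122, 132, 158.
The NheI site (GCTAGC) starts at position 106.
NheI cuts after the first base of each site, so after position 106.
Combined cut positions: 55, 106, 122, 132, 158.
Circular molecule, 5 cuts → 5 fragments:
  56–106 → 51 bp
  107–122 → 16 bp
  123–132 → 10 bp
  133–158 → 26 bp
  159–187 then 1–55 → 29 + 55 = 84 bp
Sorted largest to smallest: 84, 51, 26, 16, 10 bp.

84, 51, 26, 16, 10 bp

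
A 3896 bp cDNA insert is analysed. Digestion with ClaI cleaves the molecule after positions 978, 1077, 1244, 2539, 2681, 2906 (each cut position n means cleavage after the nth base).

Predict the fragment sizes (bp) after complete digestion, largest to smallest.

Linear molecule, 6 cuts → 7 fragments:
  978 − 0 = 978 bp
  1077 − 978 = 99 bp
  1244 − 1077 = 167 bp
  2539 − 1244 = 1295 bp
  2681 − 2539 = 142 bp
  2906 − 2681 = 225 bp
  3896 − 2906 = 990 bp
Sorted largest to smallest: 1295, 990, 978, 225, 167, 142, 99 bp.

1295, 990, 978, 225, 167, 142, 99 bp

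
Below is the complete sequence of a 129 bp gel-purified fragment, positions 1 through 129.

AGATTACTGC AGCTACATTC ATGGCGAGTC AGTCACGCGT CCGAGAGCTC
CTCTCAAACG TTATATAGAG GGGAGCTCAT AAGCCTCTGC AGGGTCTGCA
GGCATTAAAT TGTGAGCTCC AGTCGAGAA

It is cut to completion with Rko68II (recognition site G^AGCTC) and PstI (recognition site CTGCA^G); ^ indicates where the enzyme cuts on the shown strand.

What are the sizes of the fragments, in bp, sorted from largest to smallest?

Rko68II sites (GAGCTC) start at positions 45, 73, 114.
Rko68II cuts after the first base of each site, so after positions 45, 73, 114.
PstI sites (CTGCAG) start at positions 7, 87, 96.
PstI cuts after base 5 of each site (before the last base), so after positions 11, 91, 100.
Combined cut positions: 11, 45, 73, 91, 100, 114.
Linear molecule, 6 cuts → 7 fragments:
  1–11 → 11 bp
  12–45 → 34 bp
  46–73 → 28 bp
  74–91 → 18 bp
  92–100 → 9 bp
  101–114 → 14 bp
  115–129 → 15 bp
Sorted largest to smallest: 34, 28, 18, 15, 14, 11, 9 bp.

34, 28, 18, 15, 14, 11, 9 bp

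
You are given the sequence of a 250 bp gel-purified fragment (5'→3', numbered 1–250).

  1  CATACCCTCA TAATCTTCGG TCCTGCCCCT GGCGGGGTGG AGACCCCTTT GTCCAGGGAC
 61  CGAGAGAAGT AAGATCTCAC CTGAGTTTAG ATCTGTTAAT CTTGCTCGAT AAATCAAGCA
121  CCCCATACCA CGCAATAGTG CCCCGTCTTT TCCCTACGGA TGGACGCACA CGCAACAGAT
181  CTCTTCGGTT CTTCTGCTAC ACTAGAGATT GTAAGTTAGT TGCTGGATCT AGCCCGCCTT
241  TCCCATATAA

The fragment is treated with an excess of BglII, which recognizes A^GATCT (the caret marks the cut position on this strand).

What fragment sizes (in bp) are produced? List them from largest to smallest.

BglII sites (AGATCT) start at positions 72, 89, 177.
BglII cuts after the first base of each site, so after positions 72, 89, 177.
Linear molecule, 3 cuts → 4 fragments:
  1–72 → 72 bp
  73–89 → 17 bp
  90–177 → 88 bp
  178–250 → 73 bp
Sorted largest to smallest: 88, 73, 72, 17 bp.

88, 73, 72, 17 bp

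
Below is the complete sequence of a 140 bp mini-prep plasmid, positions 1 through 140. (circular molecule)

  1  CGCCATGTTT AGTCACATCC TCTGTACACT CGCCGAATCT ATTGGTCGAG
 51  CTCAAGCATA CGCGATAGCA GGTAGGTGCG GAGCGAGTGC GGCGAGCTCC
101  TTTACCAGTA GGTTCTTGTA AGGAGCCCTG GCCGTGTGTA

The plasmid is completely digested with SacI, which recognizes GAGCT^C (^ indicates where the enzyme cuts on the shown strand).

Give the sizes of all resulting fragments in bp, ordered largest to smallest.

SacI sites (GAGCTC) start at positions 48, 94.
SacI cuts after base 5 of each site (before the last base), so after positions 52, 98.
Circular molecule, 2 cuts → 2 fragments:
  53–98 → 46 bp
  99–140 then 1–52 → 42 + 52 = 94 bp
Sorted largest to smallest: 94, 46 bp.

94, 46 bp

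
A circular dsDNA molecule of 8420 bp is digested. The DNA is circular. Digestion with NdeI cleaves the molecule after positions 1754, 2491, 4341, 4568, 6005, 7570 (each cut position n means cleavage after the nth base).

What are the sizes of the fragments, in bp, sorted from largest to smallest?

Circular molecule, 6 cuts → 6 fragments:
  2491 − 1754 = 737 bp
  4341 − 2491 = 1850 bp
  4568 − 4341 = 227 bp
  6005 − 4568 = 1437 bp
  7570 − 6005 = 1565 bp
  wrap: 8420 − 7570 + 1754 = 2604 bp
Sorted largest to smallest: 2604, 1850, 1565, 1437, 737, 227 bp.

2604, 1850, 1565, 1437, 737, 227 bp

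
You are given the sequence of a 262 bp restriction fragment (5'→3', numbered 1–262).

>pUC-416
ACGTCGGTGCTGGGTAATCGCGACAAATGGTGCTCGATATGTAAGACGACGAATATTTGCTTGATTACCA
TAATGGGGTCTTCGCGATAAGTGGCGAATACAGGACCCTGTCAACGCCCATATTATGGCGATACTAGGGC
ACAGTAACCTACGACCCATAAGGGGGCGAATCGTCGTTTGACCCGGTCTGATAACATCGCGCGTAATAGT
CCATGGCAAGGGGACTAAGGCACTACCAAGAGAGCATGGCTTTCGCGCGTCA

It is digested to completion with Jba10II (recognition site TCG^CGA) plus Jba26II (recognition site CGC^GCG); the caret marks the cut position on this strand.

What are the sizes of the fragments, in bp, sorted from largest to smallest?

Jba10II sites (TCGCGA) start at positions 18, 82.
Jba10II cuts after base 3 of each site, so after positions 20, 84.
Jba26II sites (CGCGCG) start at positions 198, 254.
Jba26II cuts after base 3 of each site, so after positions 200, 256.
Combined cut positions: 20, 84, 200, 256.
Linear molecule, 4 cuts → 5 fragments:
  1–20 → 20 bp
  21–84 → 64 bp
  85–200 → 116 bp
  201–256 → 56 bp
  257–262 → 6 bp
Sorted largest to smallest: 116, 64, 56, 20, 6 bp.

116, 64, 56, 20, 6 bp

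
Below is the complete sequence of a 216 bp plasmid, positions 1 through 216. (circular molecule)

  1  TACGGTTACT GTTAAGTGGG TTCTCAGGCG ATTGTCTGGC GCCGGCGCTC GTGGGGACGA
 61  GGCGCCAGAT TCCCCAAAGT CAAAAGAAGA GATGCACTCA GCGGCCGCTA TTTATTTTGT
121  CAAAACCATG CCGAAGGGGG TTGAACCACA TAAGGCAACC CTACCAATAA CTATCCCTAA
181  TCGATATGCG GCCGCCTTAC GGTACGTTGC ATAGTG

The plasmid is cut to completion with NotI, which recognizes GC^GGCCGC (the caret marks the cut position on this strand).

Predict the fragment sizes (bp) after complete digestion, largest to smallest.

129, 87 bp

NotI sites (GCGGCCGC) start at positions 101, 188.
NotI cuts after base 2 of each site, so after positions 102, 189.
Circular molecule, 2 cuts → 2 fragments:
  103–189 → 87 bp
  190–216 then 1–102 → 27 + 102 = 129 bp
Sorted largest to smallest: 129, 87 bp.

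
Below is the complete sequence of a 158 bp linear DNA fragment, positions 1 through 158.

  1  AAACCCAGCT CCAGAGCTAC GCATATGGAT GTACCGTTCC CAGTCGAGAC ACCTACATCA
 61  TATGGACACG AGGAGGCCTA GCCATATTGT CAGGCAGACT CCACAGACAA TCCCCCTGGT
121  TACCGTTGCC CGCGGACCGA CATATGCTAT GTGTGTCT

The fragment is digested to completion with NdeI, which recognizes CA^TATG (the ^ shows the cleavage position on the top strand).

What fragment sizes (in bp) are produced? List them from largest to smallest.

82, 37, 23, 16 bp

NdeI sites (CATATG) start at positions 22, 59, 141.
NdeI cuts after base 2 of each site, so after positions 23, 60, 142.
Linear molecule, 3 cuts → 4 fragments:
  1–23 → 23 bp
  24–60 → 37 bp
  61–142 → 82 bp
  143–158 → 16 bp
Sorted largest to smallest: 82, 37, 23, 16 bp.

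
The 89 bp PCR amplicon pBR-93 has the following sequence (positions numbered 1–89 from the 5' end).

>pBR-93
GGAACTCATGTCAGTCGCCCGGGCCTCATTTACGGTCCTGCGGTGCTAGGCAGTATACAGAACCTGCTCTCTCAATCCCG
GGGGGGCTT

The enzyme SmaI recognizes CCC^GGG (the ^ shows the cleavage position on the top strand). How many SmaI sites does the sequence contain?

2

CCCGGG occurs starting at positions 18, 77.
SmaI cuts at 2 sites.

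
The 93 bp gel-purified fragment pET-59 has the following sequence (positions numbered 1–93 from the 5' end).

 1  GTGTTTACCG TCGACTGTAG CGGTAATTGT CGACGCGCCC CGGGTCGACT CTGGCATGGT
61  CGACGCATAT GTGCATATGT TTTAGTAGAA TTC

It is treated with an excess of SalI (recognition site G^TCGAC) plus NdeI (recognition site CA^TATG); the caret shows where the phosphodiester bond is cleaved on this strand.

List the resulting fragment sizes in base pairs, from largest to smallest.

SalI sites (GTCGAC) start at positions 10, 29, 44, 59.
SalI cuts after the first base of each site, so after positions 10, 29, 44, 59.
NdeI sites (CATATG) start at positions 66, 74.
NdeI cuts after base 2 of each site, so after positions 67, 75.
Combined cut positions: 10, 29, 44, 59, 67, 75.
Linear molecule, 6 cuts → 7 fragments:
  1–10 → 10 bp
  11–29 → 19 bp
  30–44 → 15 bp
  45–59 → 15 bp
  60–67 → 8 bp
  68–75 → 8 bp
  76–93 → 18 bp
Sorted largest to smallest: 19, 18, 15, 15, 10, 8, 8 bp.

19, 18, 15, 15, 10, 8, 8 bp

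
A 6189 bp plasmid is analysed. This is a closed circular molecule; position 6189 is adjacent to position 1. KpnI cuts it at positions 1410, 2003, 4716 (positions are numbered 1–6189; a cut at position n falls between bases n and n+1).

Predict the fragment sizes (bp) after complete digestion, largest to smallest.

2883, 2713, 593 bp

Circular molecule, 3 cuts → 3 fragments:
  2003 − 1410 = 593 bp
  4716 − 2003 = 2713 bp
  wrap: 6189 − 4716 + 1410 = 2883 bp
Sorted largest to smallest: 2883, 2713, 593 bp.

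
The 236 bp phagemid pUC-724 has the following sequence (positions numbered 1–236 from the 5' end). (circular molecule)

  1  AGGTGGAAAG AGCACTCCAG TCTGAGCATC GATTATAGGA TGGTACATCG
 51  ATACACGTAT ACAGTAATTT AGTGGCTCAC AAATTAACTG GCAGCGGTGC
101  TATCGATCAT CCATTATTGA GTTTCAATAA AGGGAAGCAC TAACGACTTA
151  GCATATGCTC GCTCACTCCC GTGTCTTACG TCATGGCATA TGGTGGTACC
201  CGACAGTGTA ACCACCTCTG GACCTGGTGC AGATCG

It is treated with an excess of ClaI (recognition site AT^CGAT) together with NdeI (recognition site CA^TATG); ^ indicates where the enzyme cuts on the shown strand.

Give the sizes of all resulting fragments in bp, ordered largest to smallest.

77, 55, 50, 35, 19 bp

ClaI sites (ATCGAT) start at positions 28, 47, 102.
ClaI cuts after base 2 of each site, so after positions 29, 48, 103.
NdeI sites (CATATG) start at positions 152, 187.
NdeI cuts after base 2 of each site, so after positions 153, 188.
Combined cut positions: 29, 48, 103, 153, 188.
Circular molecule, 5 cuts → 5 fragments:
  30–48 → 19 bp
  49–103 → 55 bp
  104–153 → 50 bp
  154–188 → 35 bp
  189–236 then 1–29 → 48 + 29 = 77 bp
Sorted largest to smallest: 77, 55, 50, 35, 19 bp.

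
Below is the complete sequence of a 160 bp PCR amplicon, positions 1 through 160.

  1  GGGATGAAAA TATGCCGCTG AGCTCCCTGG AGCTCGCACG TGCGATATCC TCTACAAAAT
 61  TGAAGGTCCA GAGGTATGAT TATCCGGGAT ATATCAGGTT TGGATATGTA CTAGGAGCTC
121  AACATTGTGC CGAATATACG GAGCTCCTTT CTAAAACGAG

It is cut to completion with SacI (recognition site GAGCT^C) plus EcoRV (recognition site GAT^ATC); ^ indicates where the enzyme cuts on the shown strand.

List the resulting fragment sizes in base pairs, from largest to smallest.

SacI sites (GAGCTC) start at positions 20, 30, 115, 141.
SacI cuts after base 5 of each site (before the last base), so after positions 24, 34, 119, 145.
The EcoRV site (GATATC) starts at position 44.
EcoRV cuts after base 3 of each site, so after position 46.
Combined cut positions: 24, 34, 46, 119, 145.
Linear molecule, 5 cuts → 6 fragments:
  1–24 → 24 bp
  25–34 → 10 bp
  35–46 → 12 bp
  47–119 → 73 bp
  120–145 → 26 bp
  146–160 → 15 bp
Sorted largest to smallest: 73, 26, 24, 15, 12, 10 bp.

73, 26, 24, 15, 12, 10 bp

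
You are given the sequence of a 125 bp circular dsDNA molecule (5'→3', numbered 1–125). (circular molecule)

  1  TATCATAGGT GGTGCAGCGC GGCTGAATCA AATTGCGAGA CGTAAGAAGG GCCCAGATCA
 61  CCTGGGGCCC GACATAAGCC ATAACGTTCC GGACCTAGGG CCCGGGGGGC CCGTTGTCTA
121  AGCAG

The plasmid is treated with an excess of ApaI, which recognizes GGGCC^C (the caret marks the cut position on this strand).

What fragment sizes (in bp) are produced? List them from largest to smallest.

67, 33, 16, 9 bp

ApaI sites (GGGCCC) start at positions 49, 65, 98, 107.
ApaI cuts after base 5 of each site (before the last base), so after positions 53, 69, 102, 111.
Circular molecule, 4 cuts → 4 fragments:
  54–69 → 16 bp
  70–102 → 33 bp
  103–111 → 9 bp
  112–125 then 1–53 → 14 + 53 = 67 bp
Sorted largest to smallest: 67, 33, 16, 9 bp.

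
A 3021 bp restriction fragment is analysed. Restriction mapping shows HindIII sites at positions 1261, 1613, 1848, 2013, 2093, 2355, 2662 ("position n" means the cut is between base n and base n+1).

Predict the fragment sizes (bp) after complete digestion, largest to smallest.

Linear molecule, 7 cuts → 8 fragments:
  1261 − 0 = 1261 bp
  1613 − 1261 = 352 bp
  1848 − 1613 = 235 bp
  2013 − 1848 = 165 bp
  2093 − 2013 = 80 bp
  2355 − 2093 = 262 bp
  2662 − 2355 = 307 bp
  3021 − 2662 = 359 bp
Sorted largest to smallest: 1261, 359, 352, 307, 262, 235, 165, 80 bp.

1261, 359, 352, 307, 262, 235, 165, 80 bp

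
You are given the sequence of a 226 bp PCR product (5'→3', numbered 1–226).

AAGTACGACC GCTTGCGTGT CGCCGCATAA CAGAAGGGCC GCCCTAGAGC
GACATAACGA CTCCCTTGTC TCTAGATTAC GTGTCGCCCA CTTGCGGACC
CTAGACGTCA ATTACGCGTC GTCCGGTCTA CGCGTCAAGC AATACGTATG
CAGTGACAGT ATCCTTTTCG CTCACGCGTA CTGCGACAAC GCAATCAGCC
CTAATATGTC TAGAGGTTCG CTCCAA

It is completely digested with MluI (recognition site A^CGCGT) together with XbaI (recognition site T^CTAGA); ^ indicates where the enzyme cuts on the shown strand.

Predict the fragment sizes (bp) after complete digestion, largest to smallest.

71, 44, 43, 35, 17, 16 bp

MluI sites (ACGCGT) start at positions 114, 130, 174.
MluI cuts after the first base of each site, so after positions 114, 130, 174.
XbaI sites (TCTAGA) start at positions 71, 209.
XbaI cuts after the first base of each site, so after positions 71, 209.
Combined cut positions: 71, 114, 130, 174, 209.
Linear molecule, 5 cuts → 6 fragments:
  1–71 → 71 bp
  72–114 → 43 bp
  115–130 → 16 bp
  131–174 → 44 bp
  175–209 → 35 bp
  210–226 → 17 bp
Sorted largest to smallest: 71, 44, 43, 35, 17, 16 bp.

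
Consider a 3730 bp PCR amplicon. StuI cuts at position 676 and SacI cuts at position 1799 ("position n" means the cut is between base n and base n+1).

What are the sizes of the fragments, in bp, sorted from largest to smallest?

1931, 1123, 676 bp

Combined cut positions (sorted): 676, 1799.
Linear molecule, 2 cuts → 3 fragments:
  676 − 0 = 676 bp
  1799 − 676 = 1123 bp
  3730 − 1799 = 1931 bp
Sorted largest to smallest: 1931, 1123, 676 bp.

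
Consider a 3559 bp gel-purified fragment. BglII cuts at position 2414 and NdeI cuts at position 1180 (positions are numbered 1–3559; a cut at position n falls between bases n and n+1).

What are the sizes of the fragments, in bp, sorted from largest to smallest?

1234, 1180, 1145 bp

Combined cut positions (sorted): 1180, 2414.
Linear molecule, 2 cuts → 3 fragments:
  1180 − 0 = 1180 bp
  2414 − 1180 = 1234 bp
  3559 − 2414 = 1145 bp
Sorted largest to smallest: 1234, 1180, 1145 bp.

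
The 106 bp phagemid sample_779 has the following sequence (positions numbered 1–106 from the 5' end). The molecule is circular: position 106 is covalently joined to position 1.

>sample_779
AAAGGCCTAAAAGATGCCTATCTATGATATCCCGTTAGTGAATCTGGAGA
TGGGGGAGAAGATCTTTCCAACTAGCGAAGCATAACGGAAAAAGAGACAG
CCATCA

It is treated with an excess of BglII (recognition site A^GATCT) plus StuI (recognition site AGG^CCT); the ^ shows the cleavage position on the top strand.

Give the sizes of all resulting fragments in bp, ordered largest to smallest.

55, 51 bp

The BglII site (AGATCT) starts at position 60.
BglII cuts after the first base of each site, so after position 60.
The StuI site (AGGCCT) starts at position 3.
StuI cuts after base 3 of each site, so after position 5.
Combined cut positions: 5, 60.
Circular molecule, 2 cuts → 2 fragments:
  6–60 → 55 bp
  61–106 then 1–5 → 46 + 5 = 51 bp
Sorted largest to smallest: 55, 51 bp.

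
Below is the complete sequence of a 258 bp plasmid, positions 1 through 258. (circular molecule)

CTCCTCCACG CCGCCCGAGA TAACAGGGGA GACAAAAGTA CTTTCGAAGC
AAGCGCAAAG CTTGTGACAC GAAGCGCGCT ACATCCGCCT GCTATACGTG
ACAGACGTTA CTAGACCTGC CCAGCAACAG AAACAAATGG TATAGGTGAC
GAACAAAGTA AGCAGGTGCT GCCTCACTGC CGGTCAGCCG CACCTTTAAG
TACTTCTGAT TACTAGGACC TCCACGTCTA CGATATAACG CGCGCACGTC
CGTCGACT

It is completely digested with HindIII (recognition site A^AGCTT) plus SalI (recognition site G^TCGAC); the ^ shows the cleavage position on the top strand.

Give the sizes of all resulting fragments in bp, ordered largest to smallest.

194, 64 bp

The HindIII site (AAGCTT) starts at position 58.
HindIII cuts after the first base of each site, so after position 58.
The SalI site (GTCGAC) starts at position 252.
SalI cuts after the first base of each site, so after position 252.
Combined cut positions: 58, 252.
Circular molecule, 2 cuts → 2 fragments:
  59–252 → 194 bp
  253–258 then 1–58 → 6 + 58 = 64 bp
Sorted largest to smallest: 194, 64 bp.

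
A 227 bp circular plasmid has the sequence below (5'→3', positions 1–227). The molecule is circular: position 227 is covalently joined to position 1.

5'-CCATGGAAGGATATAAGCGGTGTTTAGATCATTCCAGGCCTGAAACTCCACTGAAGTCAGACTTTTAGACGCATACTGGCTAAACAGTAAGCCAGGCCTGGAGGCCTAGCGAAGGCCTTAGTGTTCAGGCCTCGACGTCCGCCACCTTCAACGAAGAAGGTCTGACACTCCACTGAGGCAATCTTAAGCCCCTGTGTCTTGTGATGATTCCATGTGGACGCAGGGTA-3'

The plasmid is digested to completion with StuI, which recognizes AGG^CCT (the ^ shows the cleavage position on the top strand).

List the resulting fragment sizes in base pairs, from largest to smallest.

StuI sites (AGGCCT) start at positions 36, 94, 102, 113, 127.
StuI cuts after base 3 of each site, so after positions 38, 96, 104, 115, 129.
Circular molecule, 5 cuts → 5 fragments:
  39–96 → 58 bp
  97–104 → 8 bp
  105–115 → 11 bp
  116–129 → 14 bp
  130–227 then 1–38 → 98 + 38 = 136 bp
Sorted largest to smallest: 136, 58, 14, 11, 8 bp.

136, 58, 14, 11, 8 bp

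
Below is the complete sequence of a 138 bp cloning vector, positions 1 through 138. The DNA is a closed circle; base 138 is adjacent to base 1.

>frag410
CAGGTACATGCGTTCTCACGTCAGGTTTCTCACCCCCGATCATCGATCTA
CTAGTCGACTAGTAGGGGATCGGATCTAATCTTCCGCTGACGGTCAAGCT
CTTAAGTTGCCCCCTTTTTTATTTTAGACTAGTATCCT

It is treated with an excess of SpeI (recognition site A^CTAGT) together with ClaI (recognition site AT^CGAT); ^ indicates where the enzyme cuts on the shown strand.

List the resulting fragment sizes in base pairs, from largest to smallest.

SpeI sites (ACTAGT) start at positions 50, 58, 128.
SpeI cuts after the first base of each site, so after positions 50, 58, 128.
The ClaI site (ATCGAT) starts at position 42.
ClaI cuts after base 2 of each site, so after position 43.
Combined cut positions: 43, 50, 58, 128.
Circular molecule, 4 cuts → 4 fragments:
  44–50 → 7 bp
  51–58 → 8 bp
  59–128 → 70 bp
  129–138 then 1–43 → 10 + 43 = 53 bp
Sorted largest to smallest: 70, 53, 8, 7 bp.

70, 53, 8, 7 bp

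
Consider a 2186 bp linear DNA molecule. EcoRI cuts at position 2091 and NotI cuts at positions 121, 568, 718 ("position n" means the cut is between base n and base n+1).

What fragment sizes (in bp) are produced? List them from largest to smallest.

1373, 447, 150, 121, 95 bp

Combined cut positions (sorted): 121, 568, 718, 2091.
Linear molecule, 4 cuts → 5 fragments:
  121 − 0 = 121 bp
  568 − 121 = 447 bp
  718 − 568 = 150 bp
  2091 − 718 = 1373 bp
  2186 − 2091 = 95 bp
Sorted largest to smallest: 1373, 447, 150, 121, 95 bp.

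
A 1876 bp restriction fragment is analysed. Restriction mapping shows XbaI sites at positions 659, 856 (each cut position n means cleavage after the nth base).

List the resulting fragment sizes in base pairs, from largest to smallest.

1020, 659, 197 bp

Linear molecule, 2 cuts → 3 fragments:
  659 − 0 = 659 bp
  856 − 659 = 197 bp
  1876 − 856 = 1020 bp
Sorted largest to smallest: 1020, 659, 197 bp.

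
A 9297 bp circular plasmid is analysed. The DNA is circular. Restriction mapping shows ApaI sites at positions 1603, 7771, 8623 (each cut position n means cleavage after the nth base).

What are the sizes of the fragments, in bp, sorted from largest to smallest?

Circular molecule, 3 cuts → 3 fragments:
  7771 − 1603 = 6168 bp
  8623 − 7771 = 852 bp
  wrap: 9297 − 8623 + 1603 = 2277 bp
Sorted largest to smallest: 6168, 2277, 852 bp.

6168, 2277, 852 bp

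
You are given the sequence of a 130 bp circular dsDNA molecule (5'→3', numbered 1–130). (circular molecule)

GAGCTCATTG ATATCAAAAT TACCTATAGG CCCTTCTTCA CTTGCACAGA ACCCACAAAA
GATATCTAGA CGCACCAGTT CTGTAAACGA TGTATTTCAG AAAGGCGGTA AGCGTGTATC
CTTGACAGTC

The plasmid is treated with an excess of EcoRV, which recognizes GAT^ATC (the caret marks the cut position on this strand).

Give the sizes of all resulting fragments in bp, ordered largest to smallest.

79, 51 bp

EcoRV sites (GATATC) start at positions 10, 61.
EcoRV cuts after base 3 of each site, so after positions 12, 63.
Circular molecule, 2 cuts → 2 fragments:
  13–63 → 51 bp
  64–130 then 1–12 → 67 + 12 = 79 bp
Sorted largest to smallest: 79, 51 bp.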